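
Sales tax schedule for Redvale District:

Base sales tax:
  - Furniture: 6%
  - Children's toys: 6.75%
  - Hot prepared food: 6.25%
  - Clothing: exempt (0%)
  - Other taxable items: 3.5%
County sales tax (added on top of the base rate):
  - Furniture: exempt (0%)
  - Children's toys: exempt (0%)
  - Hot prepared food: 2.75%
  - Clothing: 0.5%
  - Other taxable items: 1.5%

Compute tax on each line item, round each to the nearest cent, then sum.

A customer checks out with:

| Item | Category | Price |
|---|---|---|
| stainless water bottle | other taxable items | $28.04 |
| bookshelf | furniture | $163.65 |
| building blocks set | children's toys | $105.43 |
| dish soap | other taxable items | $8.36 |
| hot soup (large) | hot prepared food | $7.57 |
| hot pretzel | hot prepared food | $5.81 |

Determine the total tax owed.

$19.96

Stainless water bottle $28.04: other taxable items → 3.5% + 1.5% county = 5% → $1.40
Bookshelf $163.65: furniture → 6% + 0% county = 6% → $9.82
Building blocks set $105.43: children's toys → 6.75% + 0% county = 6.75% → $7.12
Dish soap $8.36: other taxable items → 3.5% + 1.5% county = 5% → $0.42
Hot soup (large) $7.57: hot prepared food → 6.25% + 2.75% county = 9% → $0.68
Hot pretzel $5.81: hot prepared food → 6.25% + 2.75% county = 9% → $0.52
Total tax = $1.40 + $9.82 + $7.12 + $0.42 + $0.68 + $0.52 = $19.96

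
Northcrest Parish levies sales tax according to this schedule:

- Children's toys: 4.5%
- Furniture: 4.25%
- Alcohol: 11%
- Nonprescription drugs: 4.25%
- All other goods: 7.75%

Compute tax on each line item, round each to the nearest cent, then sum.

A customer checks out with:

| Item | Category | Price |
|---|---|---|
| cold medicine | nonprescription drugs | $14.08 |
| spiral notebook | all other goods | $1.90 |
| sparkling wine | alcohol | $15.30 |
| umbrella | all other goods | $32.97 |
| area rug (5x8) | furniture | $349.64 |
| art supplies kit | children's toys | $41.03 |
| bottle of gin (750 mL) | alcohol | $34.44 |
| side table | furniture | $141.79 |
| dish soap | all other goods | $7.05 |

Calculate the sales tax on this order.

$32.07

Cold medicine $14.08: nonprescription drugs → 4.25% → $0.60
Spiral notebook $1.90: all other goods → 7.75% → $0.15
Sparkling wine $15.30: alcohol → 11% → $1.68
Umbrella $32.97: all other goods → 7.75% → $2.56
Area rug (5x8) $349.64: furniture → 4.25% → $14.86
Art supplies kit $41.03: children's toys → 4.5% → $1.85
Bottle of gin (750 mL) $34.44: alcohol → 11% → $3.79
Side table $141.79: furniture → 4.25% → $6.03
Dish soap $7.05: all other goods → 7.75% → $0.55
Total tax = $0.60 + $0.15 + $1.68 + $2.56 + $14.86 + $1.85 + $3.79 + $6.03 + $0.55 = $32.07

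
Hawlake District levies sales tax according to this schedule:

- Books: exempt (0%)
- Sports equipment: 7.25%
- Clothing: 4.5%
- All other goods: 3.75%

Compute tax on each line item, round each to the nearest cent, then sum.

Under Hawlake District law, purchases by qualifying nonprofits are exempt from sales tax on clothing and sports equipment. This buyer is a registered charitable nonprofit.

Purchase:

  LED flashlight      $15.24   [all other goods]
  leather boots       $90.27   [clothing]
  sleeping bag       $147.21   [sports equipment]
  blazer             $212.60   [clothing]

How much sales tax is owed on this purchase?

$0.57

LED flashlight $15.24: all other goods → 3.75% → $0.57
Leather boots $90.27: clothing, buyer-exempt → 0% → $0.00
Sleeping bag $147.21: sports equipment, buyer-exempt → 0% → $0.00
Blazer $212.60: clothing, buyer-exempt → 0% → $0.00
Total tax = $0.57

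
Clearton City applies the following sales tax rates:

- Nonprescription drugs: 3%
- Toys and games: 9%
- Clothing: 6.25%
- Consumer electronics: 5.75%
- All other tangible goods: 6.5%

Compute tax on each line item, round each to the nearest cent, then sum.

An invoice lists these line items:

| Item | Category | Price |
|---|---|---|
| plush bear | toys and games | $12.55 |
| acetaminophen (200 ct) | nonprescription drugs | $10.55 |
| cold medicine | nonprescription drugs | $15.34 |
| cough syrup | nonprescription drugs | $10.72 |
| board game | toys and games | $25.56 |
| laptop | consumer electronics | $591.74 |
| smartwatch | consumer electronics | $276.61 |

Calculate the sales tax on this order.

$54.47

Plush bear $12.55: toys and games → 9% → $1.13
Acetaminophen (200 ct) $10.55: nonprescription drugs → 3% → $0.32
Cold medicine $15.34: nonprescription drugs → 3% → $0.46
Cough syrup $10.72: nonprescription drugs → 3% → $0.32
Board game $25.56: toys and games → 9% → $2.30
Laptop $591.74: consumer electronics → 5.75% → $34.03
Smartwatch $276.61: consumer electronics → 5.75% → $15.91
Total tax = $1.13 + $0.32 + $0.46 + $0.32 + $2.30 + $34.03 + $15.91 = $54.47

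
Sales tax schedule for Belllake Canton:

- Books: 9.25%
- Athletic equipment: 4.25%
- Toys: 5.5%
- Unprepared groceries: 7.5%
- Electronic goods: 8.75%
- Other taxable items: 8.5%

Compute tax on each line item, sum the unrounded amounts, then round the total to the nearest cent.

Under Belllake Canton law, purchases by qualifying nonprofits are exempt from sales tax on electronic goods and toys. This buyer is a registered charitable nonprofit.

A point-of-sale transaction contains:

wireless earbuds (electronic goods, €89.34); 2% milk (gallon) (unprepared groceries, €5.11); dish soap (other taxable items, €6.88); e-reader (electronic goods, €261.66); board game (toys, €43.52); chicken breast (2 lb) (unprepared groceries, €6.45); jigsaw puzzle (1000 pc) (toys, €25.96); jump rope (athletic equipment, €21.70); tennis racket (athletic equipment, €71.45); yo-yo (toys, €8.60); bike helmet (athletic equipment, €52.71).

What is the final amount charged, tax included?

€601.03

Wireless earbuds €89.34: electronic goods, buyer-exempt → 0% → €0.00
2% milk (gallon) €5.11: unprepared groceries → 7.5% → €0.38325
Dish soap €6.88: other taxable items → 8.5% → €0.5848
E-reader €261.66: electronic goods, buyer-exempt → 0% → €0.00
Board game €43.52: toys, buyer-exempt → 0% → €0.00
Chicken breast (2 lb) €6.45: unprepared groceries → 7.5% → €0.48375
Jigsaw puzzle (1000 pc) €25.96: toys, buyer-exempt → 0% → €0.00
Jump rope €21.70: athletic equipment → 4.25% → €0.92225
Tennis racket €71.45: athletic equipment → 4.25% → €3.036625
Yo-yo €8.60: toys, buyer-exempt → 0% → €0.00
Bike helmet €52.71: athletic equipment → 4.25% → €2.240175
Subtotal = €593.38; unrounded tax = €7.65085 → €7.65; total due = €601.03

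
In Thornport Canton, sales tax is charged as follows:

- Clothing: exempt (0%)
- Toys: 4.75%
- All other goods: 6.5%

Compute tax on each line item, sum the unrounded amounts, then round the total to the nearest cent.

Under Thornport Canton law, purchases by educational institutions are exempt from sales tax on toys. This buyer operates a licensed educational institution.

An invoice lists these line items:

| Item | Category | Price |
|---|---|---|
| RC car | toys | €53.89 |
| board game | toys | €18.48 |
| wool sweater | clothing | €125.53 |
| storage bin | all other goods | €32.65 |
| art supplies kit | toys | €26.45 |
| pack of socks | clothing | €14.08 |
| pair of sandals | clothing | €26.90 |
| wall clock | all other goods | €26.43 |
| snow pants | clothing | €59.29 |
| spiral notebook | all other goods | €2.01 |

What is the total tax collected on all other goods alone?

€3.97

Storage bin €32.65: all other goods → 6.5% → €2.12225
Wall clock €26.43: all other goods → 6.5% → €1.71795
Spiral notebook €2.01: all other goods → 6.5% → €0.13065
Tax on all other goods: unrounded sum = €3.97085 → €3.97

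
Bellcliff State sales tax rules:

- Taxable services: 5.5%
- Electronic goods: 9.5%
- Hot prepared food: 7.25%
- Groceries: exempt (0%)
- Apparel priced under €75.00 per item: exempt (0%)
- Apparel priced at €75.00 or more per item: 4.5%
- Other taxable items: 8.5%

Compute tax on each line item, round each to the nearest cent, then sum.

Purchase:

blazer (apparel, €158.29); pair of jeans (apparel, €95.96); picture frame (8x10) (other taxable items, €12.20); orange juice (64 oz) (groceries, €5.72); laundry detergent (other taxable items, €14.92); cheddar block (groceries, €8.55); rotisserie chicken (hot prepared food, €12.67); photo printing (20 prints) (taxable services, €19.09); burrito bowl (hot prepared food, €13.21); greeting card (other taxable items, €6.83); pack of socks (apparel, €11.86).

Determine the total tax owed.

Blazer €158.29: apparel, €75.00 or more → 4.5% → €7.12
Pair of jeans €95.96: apparel, €75.00 or more → 4.5% → €4.32
Picture frame (8x10) €12.20: other taxable items → 8.5% → €1.04
Orange juice (64 oz) €5.72: groceries → 0% → €0.00
Laundry detergent €14.92: other taxable items → 8.5% → €1.27
Cheddar block €8.55: groceries → 0% → €0.00
Rotisserie chicken €12.67: hot prepared food → 7.25% → €0.92
Photo printing (20 prints) €19.09: taxable services → 5.5% → €1.05
Burrito bowl €13.21: hot prepared food → 7.25% → €0.96
Greeting card €6.83: other taxable items → 8.5% → €0.58
Pack of socks €11.86: apparel, under €75.00 → 0% → €0.00
Total tax = €7.12 + €4.32 + €1.04 + €1.27 + €0.92 + €1.05 + €0.96 + €0.58 = €17.26

€17.26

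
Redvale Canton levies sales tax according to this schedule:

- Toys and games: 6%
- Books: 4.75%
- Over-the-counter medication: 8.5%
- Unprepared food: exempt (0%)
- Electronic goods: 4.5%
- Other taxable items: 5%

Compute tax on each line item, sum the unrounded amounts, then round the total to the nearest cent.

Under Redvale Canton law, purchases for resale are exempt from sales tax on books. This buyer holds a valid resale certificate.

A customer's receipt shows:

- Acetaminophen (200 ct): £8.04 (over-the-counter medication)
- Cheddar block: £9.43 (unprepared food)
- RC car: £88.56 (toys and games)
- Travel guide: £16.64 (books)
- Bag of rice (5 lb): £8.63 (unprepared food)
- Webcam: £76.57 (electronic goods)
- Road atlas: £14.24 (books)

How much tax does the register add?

£9.44

Acetaminophen (200 ct) £8.04: over-the-counter medication → 8.5% → £0.6834
Cheddar block £9.43: unprepared food → 0% → £0.00
RC car £88.56: toys and games → 6% → £5.3136
Travel guide £16.64: books, buyer-exempt → 0% → £0.00
Bag of rice (5 lb) £8.63: unprepared food → 0% → £0.00
Webcam £76.57: electronic goods → 4.5% → £3.44565
Road atlas £14.24: books, buyer-exempt → 0% → £0.00
Unrounded tax sum = £9.44265 → £9.44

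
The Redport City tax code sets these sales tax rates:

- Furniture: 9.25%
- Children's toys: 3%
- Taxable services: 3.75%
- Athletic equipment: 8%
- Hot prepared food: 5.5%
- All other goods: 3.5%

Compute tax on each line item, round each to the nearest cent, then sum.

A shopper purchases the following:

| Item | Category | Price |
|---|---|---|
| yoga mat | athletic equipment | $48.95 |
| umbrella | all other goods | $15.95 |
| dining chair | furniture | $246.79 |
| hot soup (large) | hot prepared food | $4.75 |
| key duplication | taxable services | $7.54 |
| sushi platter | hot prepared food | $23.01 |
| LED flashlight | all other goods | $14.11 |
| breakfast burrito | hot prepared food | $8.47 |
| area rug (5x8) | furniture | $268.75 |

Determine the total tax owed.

Yoga mat $48.95: athletic equipment → 8% → $3.92
Umbrella $15.95: all other goods → 3.5% → $0.56
Dining chair $246.79: furniture → 9.25% → $22.83
Hot soup (large) $4.75: hot prepared food → 5.5% → $0.26
Key duplication $7.54: taxable services → 3.75% → $0.28
Sushi platter $23.01: hot prepared food → 5.5% → $1.27
LED flashlight $14.11: all other goods → 3.5% → $0.49
Breakfast burrito $8.47: hot prepared food → 5.5% → $0.47
Area rug (5x8) $268.75: furniture → 9.25% → $24.86
Total tax = $3.92 + $0.56 + $22.83 + $0.26 + $0.28 + $1.27 + $0.49 + $0.47 + $24.86 = $54.94

$54.94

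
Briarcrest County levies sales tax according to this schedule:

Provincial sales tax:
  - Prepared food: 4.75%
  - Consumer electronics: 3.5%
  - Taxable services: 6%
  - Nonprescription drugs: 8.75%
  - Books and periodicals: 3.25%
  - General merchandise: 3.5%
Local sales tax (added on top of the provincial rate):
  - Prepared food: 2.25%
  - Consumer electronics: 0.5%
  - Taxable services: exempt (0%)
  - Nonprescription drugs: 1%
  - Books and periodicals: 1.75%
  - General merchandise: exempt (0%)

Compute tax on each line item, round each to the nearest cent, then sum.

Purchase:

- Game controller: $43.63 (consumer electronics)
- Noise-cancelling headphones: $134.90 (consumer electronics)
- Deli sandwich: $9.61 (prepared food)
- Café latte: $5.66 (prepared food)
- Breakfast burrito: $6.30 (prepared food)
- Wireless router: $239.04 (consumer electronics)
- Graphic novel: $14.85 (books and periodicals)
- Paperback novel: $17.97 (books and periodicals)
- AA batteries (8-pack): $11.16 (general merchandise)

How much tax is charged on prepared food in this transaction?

$1.51

Deli sandwich $9.61: prepared food → 4.75% + 2.25% local = 7% → $0.67
Café latte $5.66: prepared food → 4.75% + 2.25% local = 7% → $0.40
Breakfast burrito $6.30: prepared food → 4.75% + 2.25% local = 7% → $0.44
Tax on prepared food = $0.67 + $0.40 + $0.44 = $1.51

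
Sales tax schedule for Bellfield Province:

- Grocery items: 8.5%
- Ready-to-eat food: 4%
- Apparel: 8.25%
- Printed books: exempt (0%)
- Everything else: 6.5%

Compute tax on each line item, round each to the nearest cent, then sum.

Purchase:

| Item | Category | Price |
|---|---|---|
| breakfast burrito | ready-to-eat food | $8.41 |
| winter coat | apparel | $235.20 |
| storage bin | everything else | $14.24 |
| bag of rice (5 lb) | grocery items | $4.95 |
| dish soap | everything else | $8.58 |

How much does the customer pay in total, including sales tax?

Breakfast burrito $8.41: ready-to-eat food → 4% → $0.34
Winter coat $235.20: apparel → 8.25% → $19.40
Storage bin $14.24: everything else → 6.5% → $0.93
Bag of rice (5 lb) $4.95: grocery items → 8.5% → $0.42
Dish soap $8.58: everything else → 6.5% → $0.56
Subtotal = $271.38; tax = $21.65; total due = $293.03

$293.03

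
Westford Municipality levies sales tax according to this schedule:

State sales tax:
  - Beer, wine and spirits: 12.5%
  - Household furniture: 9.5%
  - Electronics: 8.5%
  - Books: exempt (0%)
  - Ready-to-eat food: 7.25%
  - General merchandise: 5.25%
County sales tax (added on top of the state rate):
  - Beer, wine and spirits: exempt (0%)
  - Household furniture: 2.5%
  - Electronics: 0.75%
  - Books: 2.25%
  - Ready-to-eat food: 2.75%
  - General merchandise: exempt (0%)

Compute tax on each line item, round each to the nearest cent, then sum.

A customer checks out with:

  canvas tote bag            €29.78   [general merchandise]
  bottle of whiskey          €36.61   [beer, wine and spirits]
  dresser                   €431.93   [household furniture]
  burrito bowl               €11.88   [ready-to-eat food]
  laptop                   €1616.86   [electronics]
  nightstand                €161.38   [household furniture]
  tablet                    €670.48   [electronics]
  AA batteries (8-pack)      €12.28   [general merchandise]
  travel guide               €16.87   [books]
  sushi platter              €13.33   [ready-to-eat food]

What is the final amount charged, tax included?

Canvas tote bag €29.78: general merchandise → 5.25% + 0% county = 5.25% → €1.56
Bottle of whiskey €36.61: beer, wine and spirits → 12.5% + 0% county = 12.5% → €4.58
Dresser €431.93: household furniture → 9.5% + 2.5% county = 12% → €51.83
Burrito bowl €11.88: ready-to-eat food → 7.25% + 2.75% county = 10% → €1.19
Laptop €1616.86: electronics → 8.5% + 0.75% county = 9.25% → €149.56
Nightstand €161.38: household furniture → 9.5% + 2.5% county = 12% → €19.37
Tablet €670.48: electronics → 8.5% + 0.75% county = 9.25% → €62.02
AA batteries (8-pack) €12.28: general merchandise → 5.25% + 0% county = 5.25% → €0.64
Travel guide €16.87: books → 0% + 2.25% county = 2.25% → €0.38
Sushi platter €13.33: ready-to-eat food → 7.25% + 2.75% county = 10% → €1.33
Subtotal = €3001.40; tax = €292.46; total due = €3293.86

€3293.86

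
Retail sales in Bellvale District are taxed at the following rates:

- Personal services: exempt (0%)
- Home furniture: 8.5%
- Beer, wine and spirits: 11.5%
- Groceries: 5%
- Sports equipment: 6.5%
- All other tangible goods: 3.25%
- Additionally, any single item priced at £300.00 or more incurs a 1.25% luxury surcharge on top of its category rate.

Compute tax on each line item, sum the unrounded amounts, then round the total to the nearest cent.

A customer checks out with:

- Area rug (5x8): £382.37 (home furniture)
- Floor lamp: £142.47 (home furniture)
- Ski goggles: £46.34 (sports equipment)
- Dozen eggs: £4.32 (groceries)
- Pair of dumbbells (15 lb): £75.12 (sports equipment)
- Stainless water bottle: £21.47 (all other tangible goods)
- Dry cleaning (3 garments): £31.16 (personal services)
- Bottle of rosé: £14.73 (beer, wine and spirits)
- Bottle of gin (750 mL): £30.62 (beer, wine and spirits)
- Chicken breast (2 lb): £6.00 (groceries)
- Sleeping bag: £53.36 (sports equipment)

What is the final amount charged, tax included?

£875.14

Area rug (5x8) £382.37: home furniture → 8.5% + 1.25% surcharge = 9.75% → £37.281075
Floor lamp £142.47: home furniture → 8.5% → £12.10995
Ski goggles £46.34: sports equipment → 6.5% → £3.0121
Dozen eggs £4.32: groceries → 5% → £0.216
Pair of dumbbells (15 lb) £75.12: sports equipment → 6.5% → £4.8828
Stainless water bottle £21.47: all other tangible goods → 3.25% → £0.697775
Dry cleaning (3 garments) £31.16: personal services → 0% → £0.00
Bottle of rosé £14.73: beer, wine and spirits → 11.5% → £1.69395
Bottle of gin (750 mL) £30.62: beer, wine and spirits → 11.5% → £3.5213
Chicken breast (2 lb) £6.00: groceries → 5% → £0.30
Sleeping bag £53.36: sports equipment → 6.5% → £3.4684
Subtotal = £807.96; unrounded tax = £67.18335 → £67.18; total due = £875.14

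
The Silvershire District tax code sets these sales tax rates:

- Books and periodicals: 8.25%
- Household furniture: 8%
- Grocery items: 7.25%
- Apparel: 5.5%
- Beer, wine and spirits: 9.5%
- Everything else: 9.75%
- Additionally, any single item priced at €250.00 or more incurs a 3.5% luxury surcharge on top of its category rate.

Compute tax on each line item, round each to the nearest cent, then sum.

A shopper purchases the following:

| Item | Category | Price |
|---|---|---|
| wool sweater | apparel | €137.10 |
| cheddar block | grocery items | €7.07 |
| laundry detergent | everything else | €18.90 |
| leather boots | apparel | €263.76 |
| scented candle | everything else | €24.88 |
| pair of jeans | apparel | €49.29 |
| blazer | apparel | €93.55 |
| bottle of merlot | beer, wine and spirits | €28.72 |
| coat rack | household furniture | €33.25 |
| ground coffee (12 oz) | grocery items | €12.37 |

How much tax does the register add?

Wool sweater €137.10: apparel → 5.5% → €7.54
Cheddar block €7.07: grocery items → 7.25% → €0.51
Laundry detergent €18.90: everything else → 9.75% → €1.84
Leather boots €263.76: apparel → 5.5% + 3.5% surcharge = 9% → €23.74
Scented candle €24.88: everything else → 9.75% → €2.43
Pair of jeans €49.29: apparel → 5.5% → €2.71
Blazer €93.55: apparel → 5.5% → €5.15
Bottle of merlot €28.72: beer, wine and spirits → 9.5% → €2.73
Coat rack €33.25: household furniture → 8% → €2.66
Ground coffee (12 oz) €12.37: grocery items → 7.25% → €0.90
Total tax = €7.54 + €0.51 + €1.84 + €23.74 + €2.43 + €2.71 + €5.15 + €2.73 + €2.66 + €0.90 = €50.21

€50.21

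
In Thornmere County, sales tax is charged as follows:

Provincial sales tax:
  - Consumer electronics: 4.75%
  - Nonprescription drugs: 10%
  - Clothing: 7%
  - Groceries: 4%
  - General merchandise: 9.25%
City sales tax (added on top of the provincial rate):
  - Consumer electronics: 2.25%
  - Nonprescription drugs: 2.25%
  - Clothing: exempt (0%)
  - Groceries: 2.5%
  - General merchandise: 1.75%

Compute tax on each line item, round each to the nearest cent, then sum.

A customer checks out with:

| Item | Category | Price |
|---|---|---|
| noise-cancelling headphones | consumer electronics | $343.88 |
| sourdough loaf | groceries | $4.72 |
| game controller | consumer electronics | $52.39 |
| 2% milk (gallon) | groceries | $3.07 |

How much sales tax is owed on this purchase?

$28.25

Noise-cancelling headphones $343.88: consumer electronics → 4.75% + 2.25% city = 7% → $24.07
Sourdough loaf $4.72: groceries → 4% + 2.5% city = 6.5% → $0.31
Game controller $52.39: consumer electronics → 4.75% + 2.25% city = 7% → $3.67
2% milk (gallon) $3.07: groceries → 4% + 2.5% city = 6.5% → $0.20
Total tax = $24.07 + $0.31 + $3.67 + $0.20 = $28.25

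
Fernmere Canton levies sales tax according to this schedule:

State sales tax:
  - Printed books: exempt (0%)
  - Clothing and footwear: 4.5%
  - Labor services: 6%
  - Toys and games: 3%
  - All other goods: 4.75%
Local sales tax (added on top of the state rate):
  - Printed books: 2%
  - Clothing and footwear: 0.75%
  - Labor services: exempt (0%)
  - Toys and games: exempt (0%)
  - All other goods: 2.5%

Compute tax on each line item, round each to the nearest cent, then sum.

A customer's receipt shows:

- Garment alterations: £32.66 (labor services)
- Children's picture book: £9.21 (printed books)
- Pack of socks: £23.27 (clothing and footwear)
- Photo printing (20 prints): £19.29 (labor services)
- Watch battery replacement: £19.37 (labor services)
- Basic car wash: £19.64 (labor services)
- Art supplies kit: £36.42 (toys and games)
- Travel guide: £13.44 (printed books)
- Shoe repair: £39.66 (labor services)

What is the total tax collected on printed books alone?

£0.45

Children's picture book £9.21: printed books → 0% + 2% local = 2% → £0.18
Travel guide £13.44: printed books → 0% + 2% local = 2% → £0.27
Tax on printed books = £0.18 + £0.27 = £0.45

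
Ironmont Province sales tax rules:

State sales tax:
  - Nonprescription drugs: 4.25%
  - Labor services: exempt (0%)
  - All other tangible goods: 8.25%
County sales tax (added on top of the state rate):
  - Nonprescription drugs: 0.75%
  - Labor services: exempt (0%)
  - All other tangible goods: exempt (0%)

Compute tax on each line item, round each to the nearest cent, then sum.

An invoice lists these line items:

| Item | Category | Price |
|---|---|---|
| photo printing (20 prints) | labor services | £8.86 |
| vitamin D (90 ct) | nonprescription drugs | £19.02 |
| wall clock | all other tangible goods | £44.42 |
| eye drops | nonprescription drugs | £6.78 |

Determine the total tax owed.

Photo printing (20 prints) £8.86: labor services → 0% + 0% county = 0% → £0.00
Vitamin D (90 ct) £19.02: nonprescription drugs → 4.25% + 0.75% county = 5% → £0.95
Wall clock £44.42: all other tangible goods → 8.25% + 0% county = 8.25% → £3.66
Eye drops £6.78: nonprescription drugs → 4.25% + 0.75% county = 5% → £0.34
Total tax = £0.95 + £3.66 + £0.34 = £4.95

£4.95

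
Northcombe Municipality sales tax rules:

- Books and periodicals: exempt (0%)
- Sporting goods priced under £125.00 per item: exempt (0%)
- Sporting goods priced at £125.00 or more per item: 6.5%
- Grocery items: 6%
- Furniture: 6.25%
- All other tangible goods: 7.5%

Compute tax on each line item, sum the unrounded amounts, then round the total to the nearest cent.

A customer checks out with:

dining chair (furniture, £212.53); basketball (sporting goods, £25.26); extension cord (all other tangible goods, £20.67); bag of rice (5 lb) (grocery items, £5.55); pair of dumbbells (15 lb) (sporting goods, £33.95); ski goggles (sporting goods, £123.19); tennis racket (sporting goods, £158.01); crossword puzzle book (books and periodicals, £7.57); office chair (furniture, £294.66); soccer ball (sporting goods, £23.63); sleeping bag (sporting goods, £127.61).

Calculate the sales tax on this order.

Dining chair £212.53: furniture → 6.25% → £13.283125
Basketball £25.26: sporting goods, under £125.00 → 0% → £0.00
Extension cord £20.67: all other tangible goods → 7.5% → £1.55025
Bag of rice (5 lb) £5.55: grocery items → 6% → £0.333
Pair of dumbbells (15 lb) £33.95: sporting goods, under £125.00 → 0% → £0.00
Ski goggles £123.19: sporting goods, under £125.00 → 0% → £0.00
Tennis racket £158.01: sporting goods, £125.00 or more → 6.5% → £10.27065
Crossword puzzle book £7.57: books and periodicals → 0% → £0.00
Office chair £294.66: furniture → 6.25% → £18.41625
Soccer ball £23.63: sporting goods, under £125.00 → 0% → £0.00
Sleeping bag £127.61: sporting goods, £125.00 or more → 6.5% → £8.29465
Unrounded tax sum = £52.147925 → £52.15

£52.15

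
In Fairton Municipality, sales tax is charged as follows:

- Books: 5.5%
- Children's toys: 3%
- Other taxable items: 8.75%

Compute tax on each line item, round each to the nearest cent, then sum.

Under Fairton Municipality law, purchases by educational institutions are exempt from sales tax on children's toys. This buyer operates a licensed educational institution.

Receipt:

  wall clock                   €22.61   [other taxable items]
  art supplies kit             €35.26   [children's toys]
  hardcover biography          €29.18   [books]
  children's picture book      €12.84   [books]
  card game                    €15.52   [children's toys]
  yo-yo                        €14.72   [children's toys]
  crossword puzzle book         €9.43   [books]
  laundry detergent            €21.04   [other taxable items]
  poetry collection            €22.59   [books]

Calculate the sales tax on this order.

€7.89

Wall clock €22.61: other taxable items → 8.75% → €1.98
Art supplies kit €35.26: children's toys, buyer-exempt → 0% → €0.00
Hardcover biography €29.18: books → 5.5% → €1.60
Children's picture book €12.84: books → 5.5% → €0.71
Card game €15.52: children's toys, buyer-exempt → 0% → €0.00
Yo-yo €14.72: children's toys, buyer-exempt → 0% → €0.00
Crossword puzzle book €9.43: books → 5.5% → €0.52
Laundry detergent €21.04: other taxable items → 8.75% → €1.84
Poetry collection €22.59: books → 5.5% → €1.24
Total tax = €1.98 + €1.60 + €0.71 + €0.52 + €1.84 + €1.24 = €7.89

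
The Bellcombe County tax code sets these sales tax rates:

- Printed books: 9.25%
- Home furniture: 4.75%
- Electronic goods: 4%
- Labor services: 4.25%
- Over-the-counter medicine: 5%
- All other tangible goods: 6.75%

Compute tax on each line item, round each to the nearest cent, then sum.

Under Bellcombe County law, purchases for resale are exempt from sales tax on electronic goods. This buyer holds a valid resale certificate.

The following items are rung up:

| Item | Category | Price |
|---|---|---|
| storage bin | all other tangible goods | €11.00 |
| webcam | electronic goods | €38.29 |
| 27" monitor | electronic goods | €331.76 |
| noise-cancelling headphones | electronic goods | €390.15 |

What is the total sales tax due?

€0.74

Storage bin €11.00: all other tangible goods → 6.75% → €0.74
Webcam €38.29: electronic goods, buyer-exempt → 0% → €0.00
27" monitor €331.76: electronic goods, buyer-exempt → 0% → €0.00
Noise-cancelling headphones €390.15: electronic goods, buyer-exempt → 0% → €0.00
Total tax = €0.74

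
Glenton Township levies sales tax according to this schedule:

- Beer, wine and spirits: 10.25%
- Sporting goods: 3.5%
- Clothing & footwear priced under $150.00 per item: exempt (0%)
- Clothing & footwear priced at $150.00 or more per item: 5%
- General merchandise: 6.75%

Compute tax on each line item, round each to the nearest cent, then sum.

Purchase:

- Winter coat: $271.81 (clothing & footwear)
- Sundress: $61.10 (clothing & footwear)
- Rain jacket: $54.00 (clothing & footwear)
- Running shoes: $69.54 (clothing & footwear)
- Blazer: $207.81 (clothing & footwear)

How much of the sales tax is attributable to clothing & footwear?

$23.98

Winter coat $271.81: clothing & footwear, $150.00 or more → 5% → $13.59
Sundress $61.10: clothing & footwear, under $150.00 → 0% → $0.00
Rain jacket $54.00: clothing & footwear, under $150.00 → 0% → $0.00
Running shoes $69.54: clothing & footwear, under $150.00 → 0% → $0.00
Blazer $207.81: clothing & footwear, $150.00 or more → 5% → $10.39
Tax on clothing & footwear = $13.59 + $0.00 + $0.00 + $0.00 + $10.39 = $23.98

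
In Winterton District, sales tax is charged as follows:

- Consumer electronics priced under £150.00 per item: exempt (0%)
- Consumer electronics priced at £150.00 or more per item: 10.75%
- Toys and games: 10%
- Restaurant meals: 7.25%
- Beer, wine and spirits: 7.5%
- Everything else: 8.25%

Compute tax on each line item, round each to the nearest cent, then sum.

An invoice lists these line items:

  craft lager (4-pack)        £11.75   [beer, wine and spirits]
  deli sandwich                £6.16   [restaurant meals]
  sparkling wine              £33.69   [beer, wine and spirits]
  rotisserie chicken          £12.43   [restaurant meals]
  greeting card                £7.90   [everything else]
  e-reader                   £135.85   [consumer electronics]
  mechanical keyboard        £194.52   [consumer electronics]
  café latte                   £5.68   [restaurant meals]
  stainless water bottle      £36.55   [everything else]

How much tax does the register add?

£29.75

Craft lager (4-pack) £11.75: beer, wine and spirits → 7.5% → £0.88
Deli sandwich £6.16: restaurant meals → 7.25% → £0.45
Sparkling wine £33.69: beer, wine and spirits → 7.5% → £2.53
Rotisserie chicken £12.43: restaurant meals → 7.25% → £0.90
Greeting card £7.90: everything else → 8.25% → £0.65
E-reader £135.85: consumer electronics, under £150.00 → 0% → £0.00
Mechanical keyboard £194.52: consumer electronics, £150.00 or more → 10.75% → £20.91
Café latte £5.68: restaurant meals → 7.25% → £0.41
Stainless water bottle £36.55: everything else → 8.25% → £3.02
Total tax = £0.88 + £0.45 + £2.53 + £0.90 + £0.65 + £20.91 + £0.41 + £3.02 = £29.75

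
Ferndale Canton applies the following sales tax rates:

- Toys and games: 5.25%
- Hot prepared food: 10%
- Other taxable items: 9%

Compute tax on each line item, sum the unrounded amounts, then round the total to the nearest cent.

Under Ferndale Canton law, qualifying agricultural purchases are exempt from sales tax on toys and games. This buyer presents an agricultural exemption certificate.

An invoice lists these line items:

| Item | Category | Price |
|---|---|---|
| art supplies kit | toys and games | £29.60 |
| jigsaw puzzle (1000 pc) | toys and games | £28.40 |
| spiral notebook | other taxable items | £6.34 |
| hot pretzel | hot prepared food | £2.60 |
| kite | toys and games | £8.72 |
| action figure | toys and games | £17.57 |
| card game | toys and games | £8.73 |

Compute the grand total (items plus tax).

Art supplies kit £29.60: toys and games, buyer-exempt → 0% → £0.00
Jigsaw puzzle (1000 pc) £28.40: toys and games, buyer-exempt → 0% → £0.00
Spiral notebook £6.34: other taxable items → 9% → £0.5706
Hot pretzel £2.60: hot prepared food → 10% → £0.26
Kite £8.72: toys and games, buyer-exempt → 0% → £0.00
Action figure £17.57: toys and games, buyer-exempt → 0% → £0.00
Card game £8.73: toys and games, buyer-exempt → 0% → £0.00
Subtotal = £101.96; unrounded tax = £0.8306 → £0.83; total due = £102.79

£102.79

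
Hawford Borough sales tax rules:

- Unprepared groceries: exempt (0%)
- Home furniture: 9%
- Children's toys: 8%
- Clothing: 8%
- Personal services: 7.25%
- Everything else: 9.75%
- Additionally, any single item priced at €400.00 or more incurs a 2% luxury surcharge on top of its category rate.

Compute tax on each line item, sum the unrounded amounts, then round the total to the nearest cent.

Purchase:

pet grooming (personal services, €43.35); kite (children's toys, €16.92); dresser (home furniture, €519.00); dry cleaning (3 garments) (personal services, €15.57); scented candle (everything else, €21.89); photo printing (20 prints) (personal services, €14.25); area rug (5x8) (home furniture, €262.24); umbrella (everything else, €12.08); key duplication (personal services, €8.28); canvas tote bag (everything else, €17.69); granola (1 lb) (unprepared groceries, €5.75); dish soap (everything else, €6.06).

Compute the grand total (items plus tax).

€1036.66

Pet grooming €43.35: personal services → 7.25% → €3.142875
Kite €16.92: children's toys → 8% → €1.3536
Dresser €519.00: home furniture → 9% + 2% surcharge = 11% → €57.09
Dry cleaning (3 garments) €15.57: personal services → 7.25% → €1.128825
Scented candle €21.89: everything else → 9.75% → €2.134275
Photo printing (20 prints) €14.25: personal services → 7.25% → €1.033125
Area rug (5x8) €262.24: home furniture → 9% → €23.6016
Umbrella €12.08: everything else → 9.75% → €1.1778
Key duplication €8.28: personal services → 7.25% → €0.6003
Canvas tote bag €17.69: everything else → 9.75% → €1.724775
Granola (1 lb) €5.75: unprepared groceries → 0% → €0.00
Dish soap €6.06: everything else → 9.75% → €0.59085
Subtotal = €943.08; unrounded tax = €93.578025 → €93.58; total due = €1036.66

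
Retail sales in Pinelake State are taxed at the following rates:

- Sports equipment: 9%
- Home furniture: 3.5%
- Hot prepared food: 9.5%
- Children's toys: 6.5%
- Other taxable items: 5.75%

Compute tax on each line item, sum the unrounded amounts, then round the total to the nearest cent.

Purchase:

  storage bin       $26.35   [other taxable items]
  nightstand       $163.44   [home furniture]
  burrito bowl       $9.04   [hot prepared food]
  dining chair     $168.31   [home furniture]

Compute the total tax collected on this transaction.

$13.99

Storage bin $26.35: other taxable items → 5.75% → $1.515125
Nightstand $163.44: home furniture → 3.5% → $5.7204
Burrito bowl $9.04: hot prepared food → 9.5% → $0.8588
Dining chair $168.31: home furniture → 3.5% → $5.89085
Unrounded tax sum = $13.985175 → $13.99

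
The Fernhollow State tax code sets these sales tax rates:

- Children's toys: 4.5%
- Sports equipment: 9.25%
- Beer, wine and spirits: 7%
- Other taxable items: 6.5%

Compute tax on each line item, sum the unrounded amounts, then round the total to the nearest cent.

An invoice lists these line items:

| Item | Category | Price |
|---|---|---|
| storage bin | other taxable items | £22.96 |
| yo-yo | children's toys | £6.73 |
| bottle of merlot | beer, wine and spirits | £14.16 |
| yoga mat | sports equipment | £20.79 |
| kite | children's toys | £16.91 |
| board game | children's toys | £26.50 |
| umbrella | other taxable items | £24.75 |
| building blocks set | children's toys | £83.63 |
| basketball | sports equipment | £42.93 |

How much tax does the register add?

£16.01

Storage bin £22.96: other taxable items → 6.5% → £1.4924
Yo-yo £6.73: children's toys → 4.5% → £0.30285
Bottle of merlot £14.16: beer, wine and spirits → 7% → £0.9912
Yoga mat £20.79: sports equipment → 9.25% → £1.923075
Kite £16.91: children's toys → 4.5% → £0.76095
Board game £26.50: children's toys → 4.5% → £1.1925
Umbrella £24.75: other taxable items → 6.5% → £1.60875
Building blocks set £83.63: children's toys → 4.5% → £3.76335
Basketball £42.93: sports equipment → 9.25% → £3.971025
Unrounded tax sum = £16.0061 → £16.01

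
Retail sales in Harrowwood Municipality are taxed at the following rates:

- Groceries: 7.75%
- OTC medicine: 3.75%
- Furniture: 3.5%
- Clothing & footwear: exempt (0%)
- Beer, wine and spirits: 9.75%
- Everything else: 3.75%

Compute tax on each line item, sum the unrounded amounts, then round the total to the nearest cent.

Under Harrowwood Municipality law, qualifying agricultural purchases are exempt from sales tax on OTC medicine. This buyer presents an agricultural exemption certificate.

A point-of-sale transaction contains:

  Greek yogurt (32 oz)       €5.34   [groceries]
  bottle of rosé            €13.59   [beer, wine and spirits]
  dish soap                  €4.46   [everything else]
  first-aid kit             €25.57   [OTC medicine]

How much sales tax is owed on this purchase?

€1.91

Greek yogurt (32 oz) €5.34: groceries → 7.75% → €0.41385
Bottle of rosé €13.59: beer, wine and spirits → 9.75% → €1.325025
Dish soap €4.46: everything else → 3.75% → €0.16725
First-aid kit €25.57: OTC medicine, buyer-exempt → 0% → €0.00
Unrounded tax sum = €1.906125 → €1.91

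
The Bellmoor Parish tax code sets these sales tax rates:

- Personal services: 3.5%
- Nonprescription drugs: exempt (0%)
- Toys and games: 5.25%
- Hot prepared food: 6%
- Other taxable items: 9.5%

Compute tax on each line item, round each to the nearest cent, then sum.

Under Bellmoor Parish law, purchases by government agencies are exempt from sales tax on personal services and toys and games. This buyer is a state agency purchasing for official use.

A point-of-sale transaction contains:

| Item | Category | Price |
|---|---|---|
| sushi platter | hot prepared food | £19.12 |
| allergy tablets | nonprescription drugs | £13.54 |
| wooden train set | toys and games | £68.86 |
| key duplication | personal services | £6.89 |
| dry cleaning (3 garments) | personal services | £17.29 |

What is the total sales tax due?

Sushi platter £19.12: hot prepared food → 6% → £1.15
Allergy tablets £13.54: nonprescription drugs → 0% → £0.00
Wooden train set £68.86: toys and games, buyer-exempt → 0% → £0.00
Key duplication £6.89: personal services, buyer-exempt → 0% → £0.00
Dry cleaning (3 garments) £17.29: personal services, buyer-exempt → 0% → £0.00
Total tax = £1.15

£1.15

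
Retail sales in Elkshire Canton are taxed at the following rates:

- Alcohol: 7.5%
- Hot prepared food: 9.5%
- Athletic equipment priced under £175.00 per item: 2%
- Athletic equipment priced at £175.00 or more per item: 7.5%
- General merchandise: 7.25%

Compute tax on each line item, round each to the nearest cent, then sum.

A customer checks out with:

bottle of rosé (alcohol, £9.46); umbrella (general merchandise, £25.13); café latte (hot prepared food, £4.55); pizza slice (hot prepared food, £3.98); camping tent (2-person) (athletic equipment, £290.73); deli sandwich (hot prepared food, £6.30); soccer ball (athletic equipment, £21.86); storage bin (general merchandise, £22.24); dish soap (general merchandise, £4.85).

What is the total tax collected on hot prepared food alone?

£1.41

Café latte £4.55: hot prepared food → 9.5% → £0.43
Pizza slice £3.98: hot prepared food → 9.5% → £0.38
Deli sandwich £6.30: hot prepared food → 9.5% → £0.60
Tax on hot prepared food = £0.43 + £0.38 + £0.60 = £1.41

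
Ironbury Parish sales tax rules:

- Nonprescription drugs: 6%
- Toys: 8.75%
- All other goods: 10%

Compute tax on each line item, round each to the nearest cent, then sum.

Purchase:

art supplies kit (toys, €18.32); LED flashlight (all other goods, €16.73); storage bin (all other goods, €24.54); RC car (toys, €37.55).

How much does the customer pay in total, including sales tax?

Art supplies kit €18.32: toys → 8.75% → €1.60
LED flashlight €16.73: all other goods → 10% → €1.67
Storage bin €24.54: all other goods → 10% → €2.45
RC car €37.55: toys → 8.75% → €3.29
Subtotal = €97.14; tax = €9.01; total due = €106.15

€106.15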